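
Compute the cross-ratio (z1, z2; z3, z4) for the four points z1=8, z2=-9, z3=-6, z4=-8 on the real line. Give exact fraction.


Step 1: (z1-z3)(z2-z4) = 14 * (-1) = -14
Step 2: (z1-z4)(z2-z3) = 16 * (-3) = -48
Step 3: Cross-ratio = 14/48 = 7/24

7/24


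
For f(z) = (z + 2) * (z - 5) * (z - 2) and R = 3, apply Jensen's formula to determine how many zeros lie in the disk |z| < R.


Jensen's formula: (1/2pi)*integral log|f(Re^it)|dt = log|f(0)| + sum_{|a_k|<R} log(R/|a_k|)
Step 1: f(0) = 2 * (-5) * (-2) = 20
Step 2: log|f(0)| = log|-2| + log|5| + log|2| = 2.9957
Step 3: Zeros inside |z| < 3: -2, 2
Step 4: Jensen sum = log(3/2) + log(3/2) = 0.8109
Step 5: n(R) = number of terms in the Jensen sum = count of zeros inside |z| < 3 = 2

2


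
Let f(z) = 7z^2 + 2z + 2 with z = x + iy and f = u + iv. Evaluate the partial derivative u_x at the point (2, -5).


Step 1: f(z) = 7(x+iy)^2 + 2(x+iy) + 2
Step 2: u = 7(x^2 - y^2) + 2x + 2
Step 3: u_x = 14x + 2
Step 4: At (2, -5): u_x = 28 + 2 = 30

30


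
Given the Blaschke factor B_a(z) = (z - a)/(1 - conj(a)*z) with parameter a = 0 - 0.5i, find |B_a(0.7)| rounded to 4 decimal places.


Step 1: Numerator z0 - a = 0.7 - (0 - 0.5i) = 0.7 + 0.5i
Step 2: Denominator 1 - conj(a)*z0 = 1 - (0 + 0.5i)*0.7 = 1 - 0.35i
Step 3: |z0 - a|^2 = 0.7^2 + 0.5^2 = 0.74; |1 - conj(a)*z0|^2 = 1^2 + (-0.35)^2 = 1.1225
Step 4: |B_a(0.7)| = sqrt(0.74 / 1.1225) = sqrt(0.659243)
Step 5: = 0.8119

0.8119


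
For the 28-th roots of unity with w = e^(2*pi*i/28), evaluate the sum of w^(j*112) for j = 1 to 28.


Step 1: The sum sum_{j=1}^{n} w^(k*j) equals n if n | k, else 0.
Step 2: Here n = 28, k = 112
Step 3: Does n divide k? 28 | 112 -> True
Step 4: Sum = 28

28


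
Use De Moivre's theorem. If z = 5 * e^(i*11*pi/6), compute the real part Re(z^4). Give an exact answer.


Step 1: By De Moivre's theorem, z^4 = 5^4 * e^(i*4*11*pi/6) = 625 * (cos(22*pi/3) + i*sin(22*pi/3))
Step 2: |z|^4 = 5^4 = 625
Step 3: Reduce the angle mod 2*pi: 22*pi/3 - 6*pi = 4*pi/3
Step 4: cos(4*pi/3) = -1/2
Step 5: Re(z^4) = 625 * (-1/2) = -625/2

-625/2


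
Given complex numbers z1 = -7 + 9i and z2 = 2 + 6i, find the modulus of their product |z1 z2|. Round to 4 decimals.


Step 1: |z1| = sqrt((-7)^2 + 9^2) = sqrt(130)
Step 2: |z2| = sqrt(2^2 + 6^2) = sqrt(40)
Step 3: |z1*z2| = |z1|*|z2| = sqrt(130) * sqrt(40) = sqrt(130 * 40) = sqrt(5200)
Step 4: = 72.111

72.111


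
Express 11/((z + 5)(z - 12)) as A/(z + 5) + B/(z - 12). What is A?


Step 1: Multiply both sides by (z + 5) and set z = -5
Step 2: A = 11 / (-5 - 12)
Step 3: A = 11 / (-17)
Step 4: A = -11/17

-11/17


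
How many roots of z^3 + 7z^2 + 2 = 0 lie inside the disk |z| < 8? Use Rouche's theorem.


Step 1: On |z| = 8 the three terms have sizes |z^3| = 8^3 = 512, |7z^2| = 7*8^2 = 448, |2| = 2
Step 2: The dominant term is g(z) = z^3; let h(z) = 7z^2 + 2 so f = g + h
Step 3: On |z| = 8: |g| = 512 and |h| <= 448 + 2 = 450
Step 4: Since 512 > 450, |h| < |g| on |z| = 8, so by Rouche f has the same number of zeros as g inside |z| < 8
Step 5: g(z) = z^3 has 3 zeros (all at the origin) inside |z| < 8. Answer = 3

3


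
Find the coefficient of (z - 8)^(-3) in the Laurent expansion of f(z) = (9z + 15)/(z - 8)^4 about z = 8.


Step 1: Write the numerator in powers of (z - 8): 9z + 15 = 9(z - 8) + (9*8 + 15) = 9(z - 8) + 87
Step 2: Divide by (z - 8)^4: f(z) = 87(z - 8)^(-4) + 9(z - 8)^(-3)
Step 3: This finite sum is the Laurent series of f about z = 8.
Step 4: Coefficient of (z - 8)^(-3) = coefficient of (z - 8) in the re-centred numerator = 9

9


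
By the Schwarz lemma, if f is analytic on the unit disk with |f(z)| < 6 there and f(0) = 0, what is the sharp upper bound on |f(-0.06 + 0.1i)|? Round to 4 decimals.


Step 1: g = f/6 maps D -> D with g(0) = 0, so by the Schwarz lemma |g(z)| <= |z|, i.e. |f(z)| <= 6|z|; this is sharp (f(z) = 6z).
Step 2: |z0|^2 = (-0.06)^2 + 0.1^2 = 0.0136
Step 3: |z0| = sqrt(0.0136) = 0.116619
Step 4: Best bound = 6 * |z0| = 6 * 0.116619 = 0.6997

0.6997


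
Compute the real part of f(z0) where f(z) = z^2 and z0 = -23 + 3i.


Step 1: z0 = -23 + 3i
Step 2: z0^2 = (-23)^2 - 3^2 - 138i
Step 3: real part = 529 - 9 = 520

520


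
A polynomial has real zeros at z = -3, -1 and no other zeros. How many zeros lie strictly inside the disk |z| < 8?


Step 1: Check each root:
  z = -3: |-3| = 3 < 8
  z = -1: |-1| = 1 < 8
Step 2: Count = 2

2


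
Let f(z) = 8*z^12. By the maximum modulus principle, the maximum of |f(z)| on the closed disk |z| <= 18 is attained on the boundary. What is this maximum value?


Step 1: On |z| = 18, |f(z)| = 8 * |z|^12 = 8 * 18^12
Step 2: By maximum modulus principle, maximum is on boundary.
Step 3: Maximum = 8 * 1156831381426176 = 9254651051409408

9254651051409408


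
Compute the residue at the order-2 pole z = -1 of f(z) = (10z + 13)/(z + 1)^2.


Step 1: Pole of order 2 at z = -1
Step 2: Res = lim d/dz [(z + 1)^2 * f(z)] as z -> -1
Step 3: (z + 1)^2 * f(z) = 10z + 13
Step 4: d/dz[10z + 13] = 10

10


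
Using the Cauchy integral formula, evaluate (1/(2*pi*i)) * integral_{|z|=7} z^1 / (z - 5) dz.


Step 1: f(z) = z^1, a = 5 is inside |z| = 7
Step 2: By Cauchy integral formula: (1/(2pi*i)) * integral = f(a)
Step 3: f(5) = 5^1 = 5

5


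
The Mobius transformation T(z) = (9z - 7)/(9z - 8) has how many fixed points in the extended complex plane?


Step 1: Fixed points satisfy T(z) = z
Step 2: 9z^2 - 17z + 7 = 0
Step 3: Discriminant = (-17)^2 - 4*9*7 = 37
Step 4: Number of fixed points = 2

2


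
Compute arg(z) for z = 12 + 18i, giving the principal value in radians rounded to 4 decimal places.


Step 1: z = 12 + 18i
Step 2: arg(z) = atan2(18, 12)
Step 3: arg(z) = 0.9828

0.9828


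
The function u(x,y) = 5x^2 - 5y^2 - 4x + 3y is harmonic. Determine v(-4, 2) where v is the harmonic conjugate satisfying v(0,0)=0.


Step 1: v_x = -u_y = 10y - 3
Step 2: v_y = u_x = 10x - 4
Step 3: v = 10xy - 3x - 4y + C
Step 4: v(0,0) = 0 => C = 0
Step 5: v(-4, 2) = -76

-76


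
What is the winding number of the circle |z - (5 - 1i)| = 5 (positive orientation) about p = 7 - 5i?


Step 1: Center c = (5, -1), radius = 5
Step 2: |p - c|^2 = 2^2 + (-4)^2 = 20
Step 3: r^2 = 25
Step 4: |p-c| < r so winding number = 1

1


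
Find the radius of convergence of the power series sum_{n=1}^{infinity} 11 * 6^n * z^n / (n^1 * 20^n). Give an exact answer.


Step 1: General term a_n = 11 * 6^n / (n^1 * 20^n)
Step 2: By the root test, |a_n|^(1/n) = 11^(1/n) * 6 / (n^(1/n) * 20) -> 6/20 as n -> infinity (since 11^(1/n) -> 1 and n^(1/n) -> 1)
Step 3: R = 1/lim|a_n|^(1/n) = 20/6 = 10/3

10/3


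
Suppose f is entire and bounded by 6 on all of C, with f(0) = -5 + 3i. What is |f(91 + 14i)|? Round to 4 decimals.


Step 1: By Liouville's theorem, a bounded entire function is constant.
Step 2: f(z) = f(0) = -5 + 3i for all z.
Step 3: |f(w)| = |-5 + 3i| = sqrt(25 + 9)
Step 4: = 5.831

5.831


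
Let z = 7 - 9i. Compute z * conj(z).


Step 1: conj(z) = 7 + 9i
Step 2: z * conj(z) = 7^2 + (-9)^2
Step 3: = 49 + 81 = 130

130


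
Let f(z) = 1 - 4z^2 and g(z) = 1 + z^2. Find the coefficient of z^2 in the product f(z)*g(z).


Step 1: z^2 term in f*g comes from: (1)*(z^2) + (0)*(0) + (-4z^2)*(1)
Step 2: = 1 + 0 - 4
Step 3: = -3

-3


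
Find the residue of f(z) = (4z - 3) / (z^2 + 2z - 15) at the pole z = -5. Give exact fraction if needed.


Step 1: Q(z) = z^2 + 2z - 15 = (z + 5)(z - 3)
Step 2: Q'(z) = 2z + 2
Step 3: Q'(-5) = -8, P(-5) = -23
Step 4: Res = P(-5)/Q'(-5) = -23/(-8) = 23/8

23/8


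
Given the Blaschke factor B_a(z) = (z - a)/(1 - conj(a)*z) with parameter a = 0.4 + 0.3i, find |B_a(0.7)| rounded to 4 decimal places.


Step 1: Numerator z0 - a = 0.7 - (0.4 + 0.3i) = 0.3 - 0.3i
Step 2: Denominator 1 - conj(a)*z0 = 1 - (0.4 - 0.3i)*0.7 = 0.72 + 0.21i
Step 3: |z0 - a|^2 = 0.3^2 + (-0.3)^2 = 0.18; |1 - conj(a)*z0|^2 = 0.72^2 + 0.21^2 = 0.5625
Step 4: |B_a(0.7)| = sqrt(0.18 / 0.5625) = sqrt(0.32)
Step 5: = 0.5657

0.5657


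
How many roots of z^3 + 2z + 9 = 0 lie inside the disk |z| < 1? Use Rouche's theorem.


Step 1: On |z| = 1 the three terms have sizes |z^3| = 1^3 = 1, |2z| = 2*1 = 2, |9| = 9
Step 2: The dominant term is g(z) = 9; let h(z) = z^3 + 2z so f = g + h
Step 3: On |z| = 1: |g| = 9 and |h| <= 1 + 2 = 3
Step 4: Since 9 > 3, |h| < |g| on |z| = 1, so by Rouche f has the same number of zeros as g inside |z| < 1
Step 5: g(z) = 9 is a nonzero constant with no zeros inside |z| < 1. Answer = 0

0


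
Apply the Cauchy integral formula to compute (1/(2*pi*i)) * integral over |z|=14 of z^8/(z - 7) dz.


Step 1: f(z) = z^8, a = 7 is inside |z| = 14
Step 2: By Cauchy integral formula: (1/(2pi*i)) * integral = f(a)
Step 3: f(7) = 7^8 = 5764801

5764801


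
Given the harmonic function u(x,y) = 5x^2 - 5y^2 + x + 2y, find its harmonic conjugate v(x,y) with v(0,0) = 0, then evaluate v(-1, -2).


Step 1: v_x = -u_y = 10y - 2
Step 2: v_y = u_x = 10x + 1
Step 3: v = 10xy - 2x + y + C
Step 4: v(0,0) = 0 => C = 0
Step 5: v(-1, -2) = 20

20


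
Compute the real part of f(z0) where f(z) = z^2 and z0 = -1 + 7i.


Step 1: z0 = -1 + 7i
Step 2: z0^2 = (-1)^2 - 7^2 - 14i
Step 3: real part = 1 - 49 = -48

-48


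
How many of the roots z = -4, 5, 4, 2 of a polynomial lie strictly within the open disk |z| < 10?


Step 1: Check each root:
  z = -4: |-4| = 4 < 10
  z = 5: |5| = 5 < 10
  z = 4: |4| = 4 < 10
  z = 2: |2| = 2 < 10
Step 2: Count = 4

4


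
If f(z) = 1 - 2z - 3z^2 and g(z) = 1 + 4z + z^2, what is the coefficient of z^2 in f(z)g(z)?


Step 1: z^2 term in f*g comes from: (1)*(z^2) + (-2z)*(4z) + (-3z^2)*(1)
Step 2: = 1 - 8 - 3
Step 3: = -10

-10


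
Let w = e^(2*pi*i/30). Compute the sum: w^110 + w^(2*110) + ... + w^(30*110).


Step 1: The sum sum_{j=1}^{n} w^(k*j) equals n if n | k, else 0.
Step 2: Here n = 30, k = 110
Step 3: Does n divide k? 30 | 110 -> False
Step 4: Sum = 0

0


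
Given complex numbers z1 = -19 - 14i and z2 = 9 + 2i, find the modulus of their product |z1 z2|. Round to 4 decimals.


Step 1: |z1| = sqrt((-19)^2 + (-14)^2) = sqrt(557)
Step 2: |z2| = sqrt(9^2 + 2^2) = sqrt(85)
Step 3: |z1*z2| = |z1|*|z2| = sqrt(557) * sqrt(85) = sqrt(557 * 85) = sqrt(47345)
Step 4: = 217.5891

217.5891


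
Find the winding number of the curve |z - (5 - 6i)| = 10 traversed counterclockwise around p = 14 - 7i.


Step 1: Center c = (5, -6), radius = 10
Step 2: |p - c|^2 = 9^2 + (-1)^2 = 82
Step 3: r^2 = 100
Step 4: |p-c| < r so winding number = 1

1


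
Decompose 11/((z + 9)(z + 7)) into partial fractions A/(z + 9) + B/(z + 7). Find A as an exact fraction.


Step 1: Multiply both sides by (z + 9) and set z = -9
Step 2: A = 11 / (-9 + 7)
Step 3: A = 11 / (-2)
Step 4: A = -11/2

-11/2


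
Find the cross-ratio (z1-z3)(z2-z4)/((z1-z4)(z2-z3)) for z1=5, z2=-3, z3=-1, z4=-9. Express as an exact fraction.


Step 1: (z1-z3)(z2-z4) = 6 * 6 = 36
Step 2: (z1-z4)(z2-z3) = 14 * (-2) = -28
Step 3: Cross-ratio = -36/28 = -9/7

-9/7


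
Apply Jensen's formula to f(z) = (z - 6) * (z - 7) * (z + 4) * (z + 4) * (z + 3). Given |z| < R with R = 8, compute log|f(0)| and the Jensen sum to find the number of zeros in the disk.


Jensen's formula: (1/2pi)*integral log|f(Re^it)|dt = log|f(0)| + sum_{|a_k|<R} log(R/|a_k|)
Step 1: f(0) = (-6) * (-7) * 4 * 4 * 3 = 2016
Step 2: log|f(0)| = log|6| + log|7| + log|-4| + log|-4| + log|-3| = 7.6089
Step 3: Zeros inside |z| < 8: 6, 7, -4, -4, -3
Step 4: Jensen sum = log(8/6) + log(8/7) + log(8/4) + log(8/4) + log(8/3) = 2.7883
Step 5: n(R) = number of terms in the Jensen sum = count of zeros inside |z| < 8 = 5

5


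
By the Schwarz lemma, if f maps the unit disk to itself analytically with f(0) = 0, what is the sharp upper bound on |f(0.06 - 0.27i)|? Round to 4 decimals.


Step 1: Schwarz lemma: if f: D -> D is analytic with f(0) = 0, then |f(z)| <= |z| for all z in D, and this is sharp (f(z) = z).
Step 2: |z0|^2 = 0.06^2 + (-0.27)^2 = 0.0765
Step 3: |z0| = sqrt(0.0765) = 0.276586
Step 4: Best bound = |z0| = 0.2766

0.2766


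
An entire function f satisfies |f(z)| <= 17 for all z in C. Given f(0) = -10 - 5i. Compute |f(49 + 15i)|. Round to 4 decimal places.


Step 1: By Liouville's theorem, a bounded entire function is constant.
Step 2: f(z) = f(0) = -10 - 5i for all z.
Step 3: |f(w)| = |-10 - 5i| = sqrt(100 + 25)
Step 4: = 11.1803

11.1803


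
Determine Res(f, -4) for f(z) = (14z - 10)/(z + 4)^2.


Step 1: Pole of order 2 at z = -4
Step 2: Res = lim d/dz [(z + 4)^2 * f(z)] as z -> -4
Step 3: (z + 4)^2 * f(z) = 14z - 10
Step 4: d/dz[14z - 10] = 14

14


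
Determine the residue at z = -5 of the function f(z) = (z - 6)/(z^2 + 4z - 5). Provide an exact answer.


Step 1: Q(z) = z^2 + 4z - 5 = (z + 5)(z - 1)
Step 2: Q'(z) = 2z + 4
Step 3: Q'(-5) = -6, P(-5) = -11
Step 4: Res = P(-5)/Q'(-5) = -11/(-6) = 11/6

11/6


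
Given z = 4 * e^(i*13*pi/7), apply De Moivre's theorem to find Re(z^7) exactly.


Step 1: By De Moivre's theorem, z^7 = 4^7 * e^(i*7*13*pi/7) = 16384 * (cos(13*pi) + i*sin(13*pi))
Step 2: |z|^7 = 4^7 = 16384
Step 3: Reduce the angle mod 2*pi: 13*pi - 12*pi = pi
Step 4: cos(pi) = -1
Step 5: Re(z^7) = 16384 * (-1) = -16384

-16384


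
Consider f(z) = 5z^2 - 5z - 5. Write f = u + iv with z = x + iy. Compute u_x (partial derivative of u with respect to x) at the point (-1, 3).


Step 1: f(z) = 5(x+iy)^2 - 5(x+iy) - 5
Step 2: u = 5(x^2 - y^2) - 5x - 5
Step 3: u_x = 10x - 5
Step 4: At (-1, 3): u_x = -10 - 5 = -15

-15


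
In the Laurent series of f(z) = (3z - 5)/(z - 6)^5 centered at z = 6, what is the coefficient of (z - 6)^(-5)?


Step 1: Write the numerator in powers of (z - 6): 3z - 5 = 3(z - 6) + (3*6 - 5) = 3(z - 6) + 13
Step 2: Divide by (z - 6)^5: f(z) = 13(z - 6)^(-5) + 3(z - 6)^(-4)
Step 3: This finite sum is the Laurent series of f about z = 6.
Step 4: Coefficient of (z - 6)^(-5) = 3*6 - 5 = 13

13


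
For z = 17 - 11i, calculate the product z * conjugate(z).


Step 1: conj(z) = 17 + 11i
Step 2: z * conj(z) = 17^2 + (-11)^2
Step 3: = 289 + 121 = 410

410


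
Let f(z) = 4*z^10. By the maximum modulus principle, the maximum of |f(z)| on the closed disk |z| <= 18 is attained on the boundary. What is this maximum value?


Step 1: On |z| = 18, |f(z)| = 4 * |z|^10 = 4 * 18^10
Step 2: By maximum modulus principle, maximum is on boundary.
Step 3: Maximum = 4 * 3570467226624 = 14281868906496

14281868906496


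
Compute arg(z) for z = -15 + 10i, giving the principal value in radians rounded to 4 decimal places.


Step 1: z = -15 + 10i
Step 2: arg(z) = atan2(10, -15)
Step 3: arg(z) = 2.5536

2.5536


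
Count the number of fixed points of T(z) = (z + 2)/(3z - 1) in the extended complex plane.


Step 1: Fixed points satisfy T(z) = z
Step 2: 3z^2 - 2z - 2 = 0
Step 3: Discriminant = (-2)^2 - 4*3*(-2) = 28
Step 4: Number of fixed points = 2

2


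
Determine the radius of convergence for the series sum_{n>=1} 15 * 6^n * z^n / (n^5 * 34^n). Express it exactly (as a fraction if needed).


Step 1: General term a_n = 15 * 6^n / (n^5 * 34^n)
Step 2: By the root test, |a_n|^(1/n) = 15^(1/n) * 6 / (n^(5/n) * 34) -> 6/34 as n -> infinity (since 15^(1/n) -> 1 and n^(5/n) -> 1)
Step 3: R = 1/lim|a_n|^(1/n) = 34/6 = 17/3

17/3


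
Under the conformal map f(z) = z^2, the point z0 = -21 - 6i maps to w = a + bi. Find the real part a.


Step 1: z0 = -21 - 6i
Step 2: z0^2 = (-21)^2 - (-6)^2 + 252i
Step 3: real part = 441 - 36 = 405

405


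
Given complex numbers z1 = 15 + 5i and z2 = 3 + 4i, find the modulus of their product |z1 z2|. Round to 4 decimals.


Step 1: |z1| = sqrt(15^2 + 5^2) = sqrt(250)
Step 2: |z2| = sqrt(3^2 + 4^2) = sqrt(25)
Step 3: |z1*z2| = |z1|*|z2| = sqrt(250) * sqrt(25) = sqrt(250 * 25) = sqrt(6250)
Step 4: = 79.0569

79.0569


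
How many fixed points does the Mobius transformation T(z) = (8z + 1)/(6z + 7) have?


Step 1: Fixed points satisfy T(z) = z
Step 2: 6z^2 - z - 1 = 0
Step 3: Discriminant = (-1)^2 - 4*6*(-1) = 25
Step 4: Number of fixed points = 2

2


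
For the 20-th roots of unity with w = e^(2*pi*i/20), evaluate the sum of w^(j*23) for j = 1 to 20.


Step 1: The sum sum_{j=1}^{n} w^(k*j) equals n if n | k, else 0.
Step 2: Here n = 20, k = 23
Step 3: Does n divide k? 20 | 23 -> False
Step 4: Sum = 0

0


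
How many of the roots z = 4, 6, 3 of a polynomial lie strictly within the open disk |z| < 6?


Step 1: Check each root:
  z = 4: |4| = 4 < 6
  z = 6: |6| = 6 >= 6
  z = 3: |3| = 3 < 6
Step 2: Count = 2

2


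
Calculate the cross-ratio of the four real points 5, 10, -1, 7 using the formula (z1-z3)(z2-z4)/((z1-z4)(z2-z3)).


Step 1: (z1-z3)(z2-z4) = 6 * 3 = 18
Step 2: (z1-z4)(z2-z3) = (-2) * 11 = -22
Step 3: Cross-ratio = -18/22 = -9/11

-9/11


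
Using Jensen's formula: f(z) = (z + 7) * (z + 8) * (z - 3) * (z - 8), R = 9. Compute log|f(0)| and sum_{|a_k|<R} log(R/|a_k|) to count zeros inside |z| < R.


Jensen's formula: (1/2pi)*integral log|f(Re^it)|dt = log|f(0)| + sum_{|a_k|<R} log(R/|a_k|)
Step 1: f(0) = 7 * 8 * (-3) * (-8) = 1344
Step 2: log|f(0)| = log|-7| + log|-8| + log|3| + log|8| = 7.2034
Step 3: Zeros inside |z| < 9: -7, -8, 3, 8
Step 4: Jensen sum = log(9/7) + log(9/8) + log(9/3) + log(9/8) = 1.5855
Step 5: n(R) = number of terms in the Jensen sum = count of zeros inside |z| < 9 = 4

4


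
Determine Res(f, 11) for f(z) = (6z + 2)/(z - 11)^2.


Step 1: Pole of order 2 at z = 11
Step 2: Res = lim d/dz [(z - 11)^2 * f(z)] as z -> 11
Step 3: (z - 11)^2 * f(z) = 6z + 2
Step 4: d/dz[6z + 2] = 6

6


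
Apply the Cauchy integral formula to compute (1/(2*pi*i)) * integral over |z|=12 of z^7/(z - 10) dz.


Step 1: f(z) = z^7, a = 10 is inside |z| = 12
Step 2: By Cauchy integral formula: (1/(2pi*i)) * integral = f(a)
Step 3: f(10) = 10^7 = 10000000

10000000


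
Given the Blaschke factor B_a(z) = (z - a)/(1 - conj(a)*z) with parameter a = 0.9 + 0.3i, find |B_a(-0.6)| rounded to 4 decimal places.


Step 1: Numerator z0 - a = -0.6 - (0.9 + 0.3i) = -1.5 - 0.3i
Step 2: Denominator 1 - conj(a)*z0 = 1 - (0.9 - 0.3i)*(-0.6) = 1.54 - 0.18i
Step 3: |z0 - a|^2 = (-1.5)^2 + (-0.3)^2 = 2.34; |1 - conj(a)*z0|^2 = 1.54^2 + (-0.18)^2 = 2.404
Step 4: |B_a(-0.6)| = sqrt(2.34 / 2.404) = sqrt(0.973378)
Step 5: = 0.9866

0.9866


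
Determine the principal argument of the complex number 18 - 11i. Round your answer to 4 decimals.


Step 1: z = 18 - 11i
Step 2: arg(z) = atan2(-11, 18)
Step 3: arg(z) = -0.5485

-0.5485


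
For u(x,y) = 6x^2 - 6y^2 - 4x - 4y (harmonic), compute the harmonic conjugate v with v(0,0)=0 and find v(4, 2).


Step 1: v_x = -u_y = 12y + 4
Step 2: v_y = u_x = 12x - 4
Step 3: v = 12xy + 4x - 4y + C
Step 4: v(0,0) = 0 => C = 0
Step 5: v(4, 2) = 104

104


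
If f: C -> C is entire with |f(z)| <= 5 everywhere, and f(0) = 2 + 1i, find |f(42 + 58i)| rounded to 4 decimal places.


Step 1: By Liouville's theorem, a bounded entire function is constant.
Step 2: f(z) = f(0) = 2 + 1i for all z.
Step 3: |f(w)| = |2 + 1i| = sqrt(4 + 1)
Step 4: = 2.2361

2.2361


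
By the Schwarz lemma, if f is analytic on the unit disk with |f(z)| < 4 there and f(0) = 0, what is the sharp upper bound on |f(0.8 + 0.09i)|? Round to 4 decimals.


Step 1: g = f/4 maps D -> D with g(0) = 0, so by the Schwarz lemma |g(z)| <= |z|, i.e. |f(z)| <= 4|z|; this is sharp (f(z) = 4z).
Step 2: |z0|^2 = 0.8^2 + 0.09^2 = 0.6481
Step 3: |z0| = sqrt(0.6481) = 0.805047
Step 4: Best bound = 4 * |z0| = 4 * 0.805047 = 3.2202

3.2202


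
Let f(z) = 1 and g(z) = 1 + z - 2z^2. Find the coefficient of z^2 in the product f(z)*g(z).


Step 1: z^2 term in f*g comes from: (1)*(-2z^2) + (0)*(z) + (0)*(1)
Step 2: = -2 + 0 + 0
Step 3: = -2

-2


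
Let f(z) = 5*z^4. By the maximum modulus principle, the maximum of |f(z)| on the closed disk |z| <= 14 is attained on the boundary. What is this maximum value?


Step 1: On |z| = 14, |f(z)| = 5 * |z|^4 = 5 * 14^4
Step 2: By maximum modulus principle, maximum is on boundary.
Step 3: Maximum = 5 * 38416 = 192080

192080


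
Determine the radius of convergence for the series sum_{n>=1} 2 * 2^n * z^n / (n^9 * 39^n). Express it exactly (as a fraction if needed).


Step 1: General term a_n = 2 * 2^n / (n^9 * 39^n)
Step 2: By the root test, |a_n|^(1/n) = 2^(1/n) * 2 / (n^(9/n) * 39) -> 2/39 as n -> infinity (since 2^(1/n) -> 1 and n^(9/n) -> 1)
Step 3: R = 1/lim|a_n|^(1/n) = 39/2

39/2


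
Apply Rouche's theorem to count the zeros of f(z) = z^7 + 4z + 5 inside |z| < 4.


Step 1: On |z| = 4 the three terms have sizes |z^7| = 4^7 = 16384, |4z| = 4*4 = 16, |5| = 5
Step 2: The dominant term is g(z) = z^7; let h(z) = 4z + 5 so f = g + h
Step 3: On |z| = 4: |g| = 16384 and |h| <= 16 + 5 = 21
Step 4: Since 16384 > 21, |h| < |g| on |z| = 4, so by Rouche f has the same number of zeros as g inside |z| < 4
Step 5: g(z) = z^7 has 7 zeros (all at the origin) inside |z| < 4. Answer = 7

7


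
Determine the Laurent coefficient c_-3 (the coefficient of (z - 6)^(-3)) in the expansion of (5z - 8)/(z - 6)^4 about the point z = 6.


Step 1: Write the numerator in powers of (z - 6): 5z - 8 = 5(z - 6) + (5*6 - 8) = 5(z - 6) + 22
Step 2: Divide by (z - 6)^4: f(z) = 22(z - 6)^(-4) + 5(z - 6)^(-3)
Step 3: This finite sum is the Laurent series of f about z = 6.
Step 4: Coefficient of (z - 6)^(-3) = coefficient of (z - 6) in the re-centred numerator = 5

5


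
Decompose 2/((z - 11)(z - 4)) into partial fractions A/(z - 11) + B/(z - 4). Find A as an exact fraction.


Step 1: Multiply both sides by (z - 11) and set z = 11
Step 2: A = 2 / (11 - 4)
Step 3: A = 2 / 7
Step 4: A = 2/7

2/7


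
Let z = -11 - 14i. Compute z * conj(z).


Step 1: conj(z) = -11 + 14i
Step 2: z * conj(z) = (-11)^2 + (-14)^2
Step 3: = 121 + 196 = 317

317


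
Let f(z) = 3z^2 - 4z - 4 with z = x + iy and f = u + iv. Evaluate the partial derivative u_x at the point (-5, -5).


Step 1: f(z) = 3(x+iy)^2 - 4(x+iy) - 4
Step 2: u = 3(x^2 - y^2) - 4x - 4
Step 3: u_x = 6x - 4
Step 4: At (-5, -5): u_x = -30 - 4 = -34

-34


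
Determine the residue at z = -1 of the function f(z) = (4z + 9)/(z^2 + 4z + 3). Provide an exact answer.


Step 1: Q(z) = z^2 + 4z + 3 = (z + 1)(z + 3)
Step 2: Q'(z) = 2z + 4
Step 3: Q'(-1) = 2, P(-1) = 5
Step 4: Res = P(-1)/Q'(-1) = 5/2 = 5/2

5/2


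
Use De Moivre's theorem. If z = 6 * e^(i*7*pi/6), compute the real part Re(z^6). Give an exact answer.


Step 1: By De Moivre's theorem, z^6 = 6^6 * e^(i*6*7*pi/6) = 46656 * (cos(7*pi) + i*sin(7*pi))
Step 2: |z|^6 = 6^6 = 46656
Step 3: Reduce the angle mod 2*pi: 7*pi - 6*pi = pi
Step 4: cos(pi) = -1
Step 5: Re(z^6) = 46656 * (-1) = -46656

-46656


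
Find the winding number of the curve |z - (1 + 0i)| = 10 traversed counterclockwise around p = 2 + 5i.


Step 1: Center c = (1, 0), radius = 10
Step 2: |p - c|^2 = 1^2 + 5^2 = 26
Step 3: r^2 = 100
Step 4: |p-c| < r so winding number = 1

1


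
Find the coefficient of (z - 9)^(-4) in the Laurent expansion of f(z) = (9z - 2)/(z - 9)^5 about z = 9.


Step 1: Write the numerator in powers of (z - 9): 9z - 2 = 9(z - 9) + (9*9 - 2) = 9(z - 9) + 79
Step 2: Divide by (z - 9)^5: f(z) = 79(z - 9)^(-5) + 9(z - 9)^(-4)
Step 3: This finite sum is the Laurent series of f about z = 9.
Step 4: Coefficient of (z - 9)^(-4) = coefficient of (z - 9) in the re-centred numerator = 9

9


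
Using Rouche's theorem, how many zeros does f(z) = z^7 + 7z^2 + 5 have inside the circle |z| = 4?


Step 1: On |z| = 4 the three terms have sizes |z^7| = 4^7 = 16384, |7z^2| = 7*4^2 = 112, |5| = 5
Step 2: The dominant term is g(z) = z^7; let h(z) = 7z^2 + 5 so f = g + h
Step 3: On |z| = 4: |g| = 16384 and |h| <= 112 + 5 = 117
Step 4: Since 16384 > 117, |h| < |g| on |z| = 4, so by Rouche f has the same number of zeros as g inside |z| < 4
Step 5: g(z) = z^7 has 7 zeros (all at the origin) inside |z| < 4. Answer = 7

7


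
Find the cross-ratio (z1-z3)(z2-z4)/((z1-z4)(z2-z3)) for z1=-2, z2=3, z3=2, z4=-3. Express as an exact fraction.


Step 1: (z1-z3)(z2-z4) = (-4) * 6 = -24
Step 2: (z1-z4)(z2-z3) = 1 * 1 = 1
Step 3: Cross-ratio = -24/1 = -24

-24


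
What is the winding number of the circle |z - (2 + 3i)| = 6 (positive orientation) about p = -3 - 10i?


Step 1: Center c = (2, 3), radius = 6
Step 2: |p - c|^2 = (-5)^2 + (-13)^2 = 194
Step 3: r^2 = 36
Step 4: |p-c| > r so winding number = 0

0


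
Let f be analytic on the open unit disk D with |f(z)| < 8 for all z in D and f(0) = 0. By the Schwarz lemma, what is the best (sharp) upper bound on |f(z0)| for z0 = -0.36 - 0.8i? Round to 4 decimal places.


Step 1: g = f/8 maps D -> D with g(0) = 0, so by the Schwarz lemma |g(z)| <= |z|, i.e. |f(z)| <= 8|z|; this is sharp (f(z) = 8z).
Step 2: |z0|^2 = (-0.36)^2 + (-0.8)^2 = 0.7696
Step 3: |z0| = sqrt(0.7696) = 0.877268
Step 4: Best bound = 8 * |z0| = 8 * 0.877268 = 7.0181

7.0181


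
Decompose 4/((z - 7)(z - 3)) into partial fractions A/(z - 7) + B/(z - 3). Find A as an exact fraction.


Step 1: Multiply both sides by (z - 7) and set z = 7
Step 2: A = 4 / (7 - 3)
Step 3: A = 4 / 4
Step 4: A = 1

1


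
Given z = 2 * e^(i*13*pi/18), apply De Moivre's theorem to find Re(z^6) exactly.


Step 1: By De Moivre's theorem, z^6 = 2^6 * e^(i*6*13*pi/18) = 64 * (cos(13*pi/3) + i*sin(13*pi/3))
Step 2: |z|^6 = 2^6 = 64
Step 3: Reduce the angle mod 2*pi: 13*pi/3 - 4*pi = pi/3
Step 4: cos(pi/3) = 1/2
Step 5: Re(z^6) = 64 * 1/2 = 32

32


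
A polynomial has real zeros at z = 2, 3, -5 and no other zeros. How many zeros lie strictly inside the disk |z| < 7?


Step 1: Check each root:
  z = 2: |2| = 2 < 7
  z = 3: |3| = 3 < 7
  z = -5: |-5| = 5 < 7
Step 2: Count = 3

3


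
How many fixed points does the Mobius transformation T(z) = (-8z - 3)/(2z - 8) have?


Step 1: Fixed points satisfy T(z) = z
Step 2: 2z^2 + 3 = 0
Step 3: Discriminant = 0^2 - 4*2*3 = -24
Step 4: Number of fixed points = 2

2


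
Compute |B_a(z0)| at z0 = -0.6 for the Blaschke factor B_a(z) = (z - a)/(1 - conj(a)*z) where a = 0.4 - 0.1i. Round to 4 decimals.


Step 1: Numerator z0 - a = -0.6 - (0.4 - 0.1i) = -1 + 0.1i
Step 2: Denominator 1 - conj(a)*z0 = 1 - (0.4 + 0.1i)*(-0.6) = 1.24 + 0.06i
Step 3: |z0 - a|^2 = (-1)^2 + 0.1^2 = 1.01; |1 - conj(a)*z0|^2 = 1.24^2 + 0.06^2 = 1.5412
Step 4: |B_a(-0.6)| = sqrt(1.01 / 1.5412) = sqrt(0.655334)
Step 5: = 0.8095

0.8095


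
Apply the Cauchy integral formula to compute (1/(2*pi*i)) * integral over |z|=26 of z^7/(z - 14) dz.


Step 1: f(z) = z^7, a = 14 is inside |z| = 26
Step 2: By Cauchy integral formula: (1/(2pi*i)) * integral = f(a)
Step 3: f(14) = 14^7 = 105413504

105413504


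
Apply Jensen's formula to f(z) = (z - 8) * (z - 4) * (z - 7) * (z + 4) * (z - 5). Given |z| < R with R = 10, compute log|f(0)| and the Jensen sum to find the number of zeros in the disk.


Jensen's formula: (1/2pi)*integral log|f(Re^it)|dt = log|f(0)| + sum_{|a_k|<R} log(R/|a_k|)
Step 1: f(0) = (-8) * (-4) * (-7) * 4 * (-5) = 4480
Step 2: log|f(0)| = log|8| + log|4| + log|7| + log|-4| + log|5| = 8.4074
Step 3: Zeros inside |z| < 10: 8, 4, 7, -4, 5
Step 4: Jensen sum = log(10/8) + log(10/4) + log(10/7) + log(10/4) + log(10/5) = 3.1055
Step 5: n(R) = number of terms in the Jensen sum = count of zeros inside |z| < 10 = 5

5


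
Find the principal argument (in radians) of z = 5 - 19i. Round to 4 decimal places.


Step 1: z = 5 - 19i
Step 2: arg(z) = atan2(-19, 5)
Step 3: arg(z) = -1.3135

-1.3135


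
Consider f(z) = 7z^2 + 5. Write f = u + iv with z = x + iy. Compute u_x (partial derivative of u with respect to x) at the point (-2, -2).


Step 1: f(z) = 7(x+iy)^2 + 5
Step 2: u = 7(x^2 - y^2) + 5
Step 3: u_x = 14x + 0
Step 4: At (-2, -2): u_x = -28 + 0 = -28

-28


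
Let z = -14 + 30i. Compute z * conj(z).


Step 1: conj(z) = -14 - 30i
Step 2: z * conj(z) = (-14)^2 + 30^2
Step 3: = 196 + 900 = 1096

1096


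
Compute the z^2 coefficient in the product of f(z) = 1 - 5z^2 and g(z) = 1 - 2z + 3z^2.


Step 1: z^2 term in f*g comes from: (1)*(3z^2) + (0)*(-2z) + (-5z^2)*(1)
Step 2: = 3 + 0 - 5
Step 3: = -2

-2


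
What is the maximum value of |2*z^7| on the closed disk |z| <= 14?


Step 1: On |z| = 14, |f(z)| = 2 * |z|^7 = 2 * 14^7
Step 2: By maximum modulus principle, maximum is on boundary.
Step 3: Maximum = 2 * 105413504 = 210827008

210827008


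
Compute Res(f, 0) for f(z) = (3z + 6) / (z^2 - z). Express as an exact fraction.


Step 1: Q(z) = z^2 - z = (z)(z - 1)
Step 2: Q'(z) = 2z - 1
Step 3: Q'(0) = -1, P(0) = 6
Step 4: Res = P(0)/Q'(0) = 6/(-1) = -6

-6


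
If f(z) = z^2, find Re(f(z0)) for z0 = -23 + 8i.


Step 1: z0 = -23 + 8i
Step 2: z0^2 = (-23)^2 - 8^2 - 368i
Step 3: real part = 529 - 64 = 465

465


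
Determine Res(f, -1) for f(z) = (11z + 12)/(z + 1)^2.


Step 1: Pole of order 2 at z = -1
Step 2: Res = lim d/dz [(z + 1)^2 * f(z)] as z -> -1
Step 3: (z + 1)^2 * f(z) = 11z + 12
Step 4: d/dz[11z + 12] = 11

11


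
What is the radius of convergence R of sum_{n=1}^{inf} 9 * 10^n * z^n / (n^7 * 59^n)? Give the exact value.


Step 1: General term a_n = 9 * 10^n / (n^7 * 59^n)
Step 2: By the root test, |a_n|^(1/n) = 9^(1/n) * 10 / (n^(7/n) * 59) -> 10/59 as n -> infinity (since 9^(1/n) -> 1 and n^(7/n) -> 1)
Step 3: R = 1/lim|a_n|^(1/n) = 59/10

59/10


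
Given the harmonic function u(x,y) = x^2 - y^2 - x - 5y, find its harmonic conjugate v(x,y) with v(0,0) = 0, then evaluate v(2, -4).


Step 1: v_x = -u_y = 2y + 5
Step 2: v_y = u_x = 2x - 1
Step 3: v = 2xy + 5x - y + C
Step 4: v(0,0) = 0 => C = 0
Step 5: v(2, -4) = -2

-2


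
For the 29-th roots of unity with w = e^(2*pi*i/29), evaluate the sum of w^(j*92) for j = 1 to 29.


Step 1: The sum sum_{j=1}^{n} w^(k*j) equals n if n | k, else 0.
Step 2: Here n = 29, k = 92
Step 3: Does n divide k? 29 | 92 -> False
Step 4: Sum = 0

0


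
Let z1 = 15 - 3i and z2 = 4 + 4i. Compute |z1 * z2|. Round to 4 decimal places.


Step 1: |z1| = sqrt(15^2 + (-3)^2) = sqrt(234)
Step 2: |z2| = sqrt(4^2 + 4^2) = sqrt(32)
Step 3: |z1*z2| = |z1|*|z2| = sqrt(234) * sqrt(32) = sqrt(234 * 32) = sqrt(7488)
Step 4: = 86.5332

86.5332


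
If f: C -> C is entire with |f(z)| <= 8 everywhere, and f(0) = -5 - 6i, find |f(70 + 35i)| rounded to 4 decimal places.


Step 1: By Liouville's theorem, a bounded entire function is constant.
Step 2: f(z) = f(0) = -5 - 6i for all z.
Step 3: |f(w)| = |-5 - 6i| = sqrt(25 + 36)
Step 4: = 7.8102

7.8102


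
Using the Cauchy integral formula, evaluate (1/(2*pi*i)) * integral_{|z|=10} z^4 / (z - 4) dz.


Step 1: f(z) = z^4, a = 4 is inside |z| = 10
Step 2: By Cauchy integral formula: (1/(2pi*i)) * integral = f(a)
Step 3: f(4) = 4^4 = 256

256


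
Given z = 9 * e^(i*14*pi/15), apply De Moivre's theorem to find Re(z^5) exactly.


Step 1: By De Moivre's theorem, z^5 = 9^5 * e^(i*5*14*pi/15) = 59049 * (cos(14*pi/3) + i*sin(14*pi/3))
Step 2: |z|^5 = 9^5 = 59049
Step 3: Reduce the angle mod 2*pi: 14*pi/3 - 4*pi = 2*pi/3
Step 4: cos(2*pi/3) = -1/2
Step 5: Re(z^5) = 59049 * (-1/2) = -59049/2

-59049/2


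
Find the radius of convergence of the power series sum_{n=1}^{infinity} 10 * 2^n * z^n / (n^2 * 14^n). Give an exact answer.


Step 1: General term a_n = 10 * 2^n / (n^2 * 14^n)
Step 2: By the root test, |a_n|^(1/n) = 10^(1/n) * 2 / (n^(2/n) * 14) -> 2/14 as n -> infinity (since 10^(1/n) -> 1 and n^(2/n) -> 1)
Step 3: R = 1/lim|a_n|^(1/n) = 14/2 = 7

7


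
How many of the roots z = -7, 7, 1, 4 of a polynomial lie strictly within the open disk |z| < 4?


Step 1: Check each root:
  z = -7: |-7| = 7 >= 4
  z = 7: |7| = 7 >= 4
  z = 1: |1| = 1 < 4
  z = 4: |4| = 4 >= 4
Step 2: Count = 1

1


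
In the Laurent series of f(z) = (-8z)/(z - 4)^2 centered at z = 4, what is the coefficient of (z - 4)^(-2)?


Step 1: Write the numerator in powers of (z - 4): -8z = -8(z - 4) + (-8*4 + 0) = -8(z - 4) - 32
Step 2: Divide by (z - 4)^2: f(z) = -32(z - 4)^(-2) - 8(z - 4)^(-1)
Step 3: This finite sum is the Laurent series of f about z = 4.
Step 4: Coefficient of (z - 4)^(-2) = -8*4 + 0 = -32

-32


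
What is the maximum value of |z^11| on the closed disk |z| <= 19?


Step 1: On |z| = 19, |f(z)| = |z|^11 = 19^11
Step 2: By maximum modulus principle, maximum is on boundary.
Step 3: Maximum = 116490258898219 = 116490258898219

116490258898219


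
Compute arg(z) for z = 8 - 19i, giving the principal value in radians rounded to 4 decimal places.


Step 1: z = 8 - 19i
Step 2: arg(z) = atan2(-19, 8)
Step 3: arg(z) = -1.1723

-1.1723


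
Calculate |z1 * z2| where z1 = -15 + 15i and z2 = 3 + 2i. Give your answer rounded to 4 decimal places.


Step 1: |z1| = sqrt((-15)^2 + 15^2) = sqrt(450)
Step 2: |z2| = sqrt(3^2 + 2^2) = sqrt(13)
Step 3: |z1*z2| = |z1|*|z2| = sqrt(450) * sqrt(13) = sqrt(450 * 13) = sqrt(5850)
Step 4: = 76.4853

76.4853


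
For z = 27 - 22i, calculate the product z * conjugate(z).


Step 1: conj(z) = 27 + 22i
Step 2: z * conj(z) = 27^2 + (-22)^2
Step 3: = 729 + 484 = 1213

1213


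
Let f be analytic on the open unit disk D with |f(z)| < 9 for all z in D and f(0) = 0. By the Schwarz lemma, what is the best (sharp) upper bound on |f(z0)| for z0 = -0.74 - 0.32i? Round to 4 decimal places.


Step 1: g = f/9 maps D -> D with g(0) = 0, so by the Schwarz lemma |g(z)| <= |z|, i.e. |f(z)| <= 9|z|; this is sharp (f(z) = 9z).
Step 2: |z0|^2 = (-0.74)^2 + (-0.32)^2 = 0.65
Step 3: |z0| = sqrt(0.65) = 0.806226
Step 4: Best bound = 9 * |z0| = 9 * 0.806226 = 7.256

7.256


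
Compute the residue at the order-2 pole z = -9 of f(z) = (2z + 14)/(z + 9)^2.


Step 1: Pole of order 2 at z = -9
Step 2: Res = lim d/dz [(z + 9)^2 * f(z)] as z -> -9
Step 3: (z + 9)^2 * f(z) = 2z + 14
Step 4: d/dz[2z + 14] = 2

2


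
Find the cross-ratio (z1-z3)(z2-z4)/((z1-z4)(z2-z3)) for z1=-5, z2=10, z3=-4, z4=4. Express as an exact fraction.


Step 1: (z1-z3)(z2-z4) = (-1) * 6 = -6
Step 2: (z1-z4)(z2-z3) = (-9) * 14 = -126
Step 3: Cross-ratio = 6/126 = 1/21

1/21


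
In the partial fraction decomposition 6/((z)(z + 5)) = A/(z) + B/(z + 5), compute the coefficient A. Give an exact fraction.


Step 1: Multiply both sides by (z) and set z = 0
Step 2: A = 6 / (0 + 5)
Step 3: A = 6 / 5
Step 4: A = 6/5

6/5


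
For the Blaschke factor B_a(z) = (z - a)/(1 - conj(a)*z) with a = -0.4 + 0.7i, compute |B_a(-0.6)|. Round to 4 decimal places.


Step 1: Numerator z0 - a = -0.6 - (-0.4 + 0.7i) = -0.2 - 0.7i
Step 2: Denominator 1 - conj(a)*z0 = 1 - (-0.4 - 0.7i)*(-0.6) = 0.76 - 0.42i
Step 3: |z0 - a|^2 = (-0.2)^2 + (-0.7)^2 = 0.53; |1 - conj(a)*z0|^2 = 0.76^2 + (-0.42)^2 = 0.754
Step 4: |B_a(-0.6)| = sqrt(0.53 / 0.754) = sqrt(0.702918)
Step 5: = 0.8384

0.8384


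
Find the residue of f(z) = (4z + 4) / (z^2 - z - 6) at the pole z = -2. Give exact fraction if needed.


Step 1: Q(z) = z^2 - z - 6 = (z + 2)(z - 3)
Step 2: Q'(z) = 2z - 1
Step 3: Q'(-2) = -5, P(-2) = -4
Step 4: Res = P(-2)/Q'(-2) = -4/(-5) = 4/5

4/5


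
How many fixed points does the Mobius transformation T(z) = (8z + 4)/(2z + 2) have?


Step 1: Fixed points satisfy T(z) = z
Step 2: 2z^2 - 6z - 4 = 0
Step 3: Discriminant = (-6)^2 - 4*2*(-4) = 68
Step 4: Number of fixed points = 2

2


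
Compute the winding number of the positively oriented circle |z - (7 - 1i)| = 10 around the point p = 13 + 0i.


Step 1: Center c = (7, -1), radius = 10
Step 2: |p - c|^2 = 6^2 + 1^2 = 37
Step 3: r^2 = 100
Step 4: |p-c| < r so winding number = 1

1


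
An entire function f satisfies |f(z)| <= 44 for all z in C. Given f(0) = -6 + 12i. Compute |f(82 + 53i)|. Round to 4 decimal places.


Step 1: By Liouville's theorem, a bounded entire function is constant.
Step 2: f(z) = f(0) = -6 + 12i for all z.
Step 3: |f(w)| = |-6 + 12i| = sqrt(36 + 144)
Step 4: = 13.4164

13.4164


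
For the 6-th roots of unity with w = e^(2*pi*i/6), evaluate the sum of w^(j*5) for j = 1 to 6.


Step 1: The sum sum_{j=1}^{n} w^(k*j) equals n if n | k, else 0.
Step 2: Here n = 6, k = 5
Step 3: Does n divide k? 6 | 5 -> False
Step 4: Sum = 0

0


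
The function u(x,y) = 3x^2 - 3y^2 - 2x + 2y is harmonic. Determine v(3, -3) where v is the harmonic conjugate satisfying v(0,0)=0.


Step 1: v_x = -u_y = 6y - 2
Step 2: v_y = u_x = 6x - 2
Step 3: v = 6xy - 2x - 2y + C
Step 4: v(0,0) = 0 => C = 0
Step 5: v(3, -3) = -54

-54


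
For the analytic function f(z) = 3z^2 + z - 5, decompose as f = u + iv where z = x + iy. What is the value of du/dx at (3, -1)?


Step 1: f(z) = 3(x+iy)^2 + (x+iy) - 5
Step 2: u = 3(x^2 - y^2) + x - 5
Step 3: u_x = 6x + 1
Step 4: At (3, -1): u_x = 18 + 1 = 19

19


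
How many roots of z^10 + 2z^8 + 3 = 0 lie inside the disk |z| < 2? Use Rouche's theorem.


Step 1: On |z| = 2 the three terms have sizes |z^10| = 2^10 = 1024, |2z^8| = 2*2^8 = 512, |3| = 3
Step 2: The dominant term is g(z) = z^10; let h(z) = 2z^8 + 3 so f = g + h
Step 3: On |z| = 2: |g| = 1024 and |h| <= 512 + 3 = 515
Step 4: Since 1024 > 515, |h| < |g| on |z| = 2, so by Rouche f has the same number of zeros as g inside |z| < 2
Step 5: g(z) = z^10 has 10 zeros (all at the origin) inside |z| < 2. Answer = 10

10


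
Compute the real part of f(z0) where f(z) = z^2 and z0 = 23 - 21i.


Step 1: z0 = 23 - 21i
Step 2: z0^2 = 23^2 - (-21)^2 - 966i
Step 3: real part = 529 - 441 = 88

88


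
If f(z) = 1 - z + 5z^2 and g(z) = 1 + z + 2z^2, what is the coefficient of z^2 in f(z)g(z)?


Step 1: z^2 term in f*g comes from: (1)*(2z^2) + (-z)*(z) + (5z^2)*(1)
Step 2: = 2 - 1 + 5
Step 3: = 6

6


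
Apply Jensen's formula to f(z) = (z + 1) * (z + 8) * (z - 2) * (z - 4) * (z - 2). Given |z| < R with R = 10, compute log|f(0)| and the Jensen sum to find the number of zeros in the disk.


Jensen's formula: (1/2pi)*integral log|f(Re^it)|dt = log|f(0)| + sum_{|a_k|<R} log(R/|a_k|)
Step 1: f(0) = 1 * 8 * (-2) * (-4) * (-2) = -128
Step 2: log|f(0)| = log|-1| + log|-8| + log|2| + log|4| + log|2| = 4.852
Step 3: Zeros inside |z| < 10: -1, -8, 2, 4, 2
Step 4: Jensen sum = log(10/1) + log(10/8) + log(10/2) + log(10/4) + log(10/2) = 6.6609
Step 5: n(R) = number of terms in the Jensen sum = count of zeros inside |z| < 10 = 5

5


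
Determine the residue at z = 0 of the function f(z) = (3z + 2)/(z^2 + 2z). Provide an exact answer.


Step 1: Q(z) = z^2 + 2z = (z)(z + 2)
Step 2: Q'(z) = 2z + 2
Step 3: Q'(0) = 2, P(0) = 2
Step 4: Res = P(0)/Q'(0) = 2/2 = 1

1


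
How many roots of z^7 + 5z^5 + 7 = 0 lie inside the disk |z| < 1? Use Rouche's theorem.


Step 1: On |z| = 1 the three terms have sizes |z^7| = 1^7 = 1, |5z^5| = 5*1^5 = 5, |7| = 7
Step 2: The dominant term is g(z) = 7; let h(z) = z^7 + 5z^5 so f = g + h
Step 3: On |z| = 1: |g| = 7 and |h| <= 1 + 5 = 6
Step 4: Since 7 > 6, |h| < |g| on |z| = 1, so by Rouche f has the same number of zeros as g inside |z| < 1
Step 5: g(z) = 7 is a nonzero constant with no zeros inside |z| < 1. Answer = 0

0


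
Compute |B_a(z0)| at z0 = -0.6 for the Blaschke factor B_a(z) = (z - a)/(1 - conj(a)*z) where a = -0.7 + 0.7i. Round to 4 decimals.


Step 1: Numerator z0 - a = -0.6 - (-0.7 + 0.7i) = 0.1 - 0.7i
Step 2: Denominator 1 - conj(a)*z0 = 1 - (-0.7 - 0.7i)*(-0.6) = 0.58 - 0.42i
Step 3: |z0 - a|^2 = 0.1^2 + (-0.7)^2 = 0.5; |1 - conj(a)*z0|^2 = 0.58^2 + (-0.42)^2 = 0.5128
Step 4: |B_a(-0.6)| = sqrt(0.5 / 0.5128) = sqrt(0.975039)
Step 5: = 0.9874

0.9874


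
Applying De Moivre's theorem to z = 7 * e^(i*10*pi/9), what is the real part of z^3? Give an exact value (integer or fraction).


Step 1: By De Moivre's theorem, z^3 = 7^3 * e^(i*3*10*pi/9) = 343 * (cos(10*pi/3) + i*sin(10*pi/3))
Step 2: |z|^3 = 7^3 = 343
Step 3: Reduce the angle mod 2*pi: 10*pi/3 - 2*pi = 4*pi/3
Step 4: cos(4*pi/3) = -1/2
Step 5: Re(z^3) = 343 * (-1/2) = -343/2

-343/2


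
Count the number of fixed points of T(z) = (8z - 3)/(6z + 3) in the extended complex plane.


Step 1: Fixed points satisfy T(z) = z
Step 2: 6z^2 - 5z + 3 = 0
Step 3: Discriminant = (-5)^2 - 4*6*3 = -47
Step 4: Number of fixed points = 2

2
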